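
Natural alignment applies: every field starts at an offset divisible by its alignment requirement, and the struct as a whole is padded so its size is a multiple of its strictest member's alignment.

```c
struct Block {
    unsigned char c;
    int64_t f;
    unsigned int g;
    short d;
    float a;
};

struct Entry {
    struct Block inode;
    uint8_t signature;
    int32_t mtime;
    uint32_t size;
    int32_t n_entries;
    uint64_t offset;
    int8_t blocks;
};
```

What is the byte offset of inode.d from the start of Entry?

Block: c at 0 (size 1, align 1) → ends 1; pad 7 to align 8 for f; f at 8 (size 8, align 8) → ends 16; g at 16 (size 4, align 4) → ends 20; d at 20 (size 2, align 2) → ends 22; pad 2 to align 4 for a; a at 24 (size 4, align 4) → ends 28; tail pad 4 to reach multiple of 8; total 32 bytes, alignment 8
inode at 0 (size 32, align 8) → ends 32
within Block: d at 20
0 + 20 = 20

20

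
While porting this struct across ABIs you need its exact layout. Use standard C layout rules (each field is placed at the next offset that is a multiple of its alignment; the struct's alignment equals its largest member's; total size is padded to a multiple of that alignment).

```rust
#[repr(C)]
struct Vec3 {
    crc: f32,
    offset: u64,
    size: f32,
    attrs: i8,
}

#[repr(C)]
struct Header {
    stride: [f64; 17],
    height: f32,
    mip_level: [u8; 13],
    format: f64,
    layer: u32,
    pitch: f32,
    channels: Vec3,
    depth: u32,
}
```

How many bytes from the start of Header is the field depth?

200

Vec3: @0: crc [4B, align 4] → 4; +4 pad (align 8); @8: offset [8B, align 8] → 16; @16: size [4B, align 4] → 20; @20: attrs [1B, align 1] → 21; +3 tail pad (align 8); size 24, align 8
@0: stride [136B, align 8] → 136
@136: height [4B, align 4] → 140
@140: mip_level [13B, align 1] → 153
+7 pad (align 8)
@160: format [8B, align 8] → 168
@168: layer [4B, align 4] → 172
@172: pitch [4B, align 4] → 176
@176: channels [24B, align 8] → 200
@200: depth [4B, align 4] → 204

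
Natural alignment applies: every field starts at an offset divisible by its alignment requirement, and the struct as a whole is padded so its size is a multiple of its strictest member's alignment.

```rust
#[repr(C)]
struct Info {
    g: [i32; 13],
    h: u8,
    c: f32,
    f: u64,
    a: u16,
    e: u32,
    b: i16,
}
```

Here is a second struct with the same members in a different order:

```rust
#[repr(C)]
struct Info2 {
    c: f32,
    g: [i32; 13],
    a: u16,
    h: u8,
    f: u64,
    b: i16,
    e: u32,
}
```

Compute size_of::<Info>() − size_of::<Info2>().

8

@0: g [52B, align 4] → 52
@52: h [1B, align 1] → 53
+3 pad (align 4)
@56: c [4B, align 4] → 60
+4 pad (align 8)
@64: f [8B, align 8] → 72
@72: a [2B, align 2] → 74
+2 pad (align 4)
@76: e [4B, align 4] → 80
@80: b [2B, align 2] → 82
+6 tail pad (align 8)
size 88, align 8
— Info2 —
@0: c [4B, align 4] → 4
@4: g [52B, align 4] → 56
@56: a [2B, align 2] → 58
@58: h [1B, align 1] → 59
+5 pad (align 8)
@64: f [8B, align 8] → 72
@72: b [2B, align 2] → 74
+2 pad (align 4)
@76: e [4B, align 4] → 80
size 80, align 8
88 − 80 = 8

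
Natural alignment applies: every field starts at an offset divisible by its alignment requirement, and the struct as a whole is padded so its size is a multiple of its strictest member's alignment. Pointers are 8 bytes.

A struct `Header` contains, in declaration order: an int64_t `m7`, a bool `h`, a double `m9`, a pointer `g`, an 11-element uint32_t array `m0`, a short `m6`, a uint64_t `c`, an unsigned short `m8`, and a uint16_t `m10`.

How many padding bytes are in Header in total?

0..8  m7  (8B, 8-aligned)
8..9  h  (1B, 1-aligned)
9..16  -- padding (7B)
16..24  m9  (8B, 8-aligned)
24..32  g  (8B, 8-aligned)
32..76  m0  (44B, 4-aligned)
76..78  m6  (2B, 2-aligned)
78..80  -- padding (2B)
80..88  c  (8B, 8-aligned)
88..90  m8  (2B, 2-aligned)
90..92  m10  (2B, 2-aligned)
92..96  -- tail padding (4B)
sizeof = 96, alignof = 8
data bytes 83, size 96 → padding 13

13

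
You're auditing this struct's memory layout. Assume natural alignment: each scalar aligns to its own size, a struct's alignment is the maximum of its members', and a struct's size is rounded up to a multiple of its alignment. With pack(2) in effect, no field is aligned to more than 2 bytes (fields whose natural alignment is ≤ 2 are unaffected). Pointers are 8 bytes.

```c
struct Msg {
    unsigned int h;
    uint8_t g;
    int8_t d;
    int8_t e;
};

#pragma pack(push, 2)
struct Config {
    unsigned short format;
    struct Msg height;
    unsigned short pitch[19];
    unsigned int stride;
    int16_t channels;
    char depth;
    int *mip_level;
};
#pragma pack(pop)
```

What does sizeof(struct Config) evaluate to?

64 bytes

Msg: @0: h [4B, align 4] → 4; @4: g [1B, align 1] → 5; @5: d [1B, align 1] → 6; @6: e [1B, align 1] → 7; +1 tail pad (align 4); size 8, align 4
@0: format [2B, align 2] → 2
@2: height [8B, align 2] → 10
@10: pitch [38B, align 2] → 48
@48: stride [4B, align 2] → 52
@52: channels [2B, align 2] → 54
@54: depth [1B, align 1] → 55
+1 pad (align 2)
@56: mip_level [8B, align 2] → 64
size 64, align 2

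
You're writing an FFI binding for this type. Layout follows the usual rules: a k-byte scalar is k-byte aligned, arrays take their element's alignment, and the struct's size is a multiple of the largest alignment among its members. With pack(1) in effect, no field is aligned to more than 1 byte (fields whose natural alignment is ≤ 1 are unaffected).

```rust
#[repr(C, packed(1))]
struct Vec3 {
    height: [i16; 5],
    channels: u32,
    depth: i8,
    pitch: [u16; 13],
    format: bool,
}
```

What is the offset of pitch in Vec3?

15

@0: height [10B, align 1] → 10
@10: channels [4B, align 1] → 14
@14: depth [1B, align 1] → 15
@15: pitch [26B, align 1] → 41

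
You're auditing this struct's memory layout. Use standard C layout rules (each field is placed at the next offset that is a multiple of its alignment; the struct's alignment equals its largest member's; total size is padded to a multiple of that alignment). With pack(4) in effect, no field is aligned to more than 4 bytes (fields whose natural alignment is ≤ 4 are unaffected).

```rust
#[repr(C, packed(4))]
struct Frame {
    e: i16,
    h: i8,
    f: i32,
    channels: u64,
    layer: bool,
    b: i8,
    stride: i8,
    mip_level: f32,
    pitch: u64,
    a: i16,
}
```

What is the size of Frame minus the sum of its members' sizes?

4

@0: e [2B, align 2] → 2
@2: h [1B, align 1] → 3
+1 pad (align 4)
@4: f [4B, align 4] → 8
@8: channels [8B, align 4] → 16
@16: layer [1B, align 1] → 17
@17: b [1B, align 1] → 18
@18: stride [1B, align 1] → 19
+1 pad (align 4)
@20: mip_level [4B, align 4] → 24
@24: pitch [8B, align 4] → 32
@32: a [2B, align 2] → 34
+2 tail pad (align 4)
size 36, align 4
data bytes 32, size 36 → padding 4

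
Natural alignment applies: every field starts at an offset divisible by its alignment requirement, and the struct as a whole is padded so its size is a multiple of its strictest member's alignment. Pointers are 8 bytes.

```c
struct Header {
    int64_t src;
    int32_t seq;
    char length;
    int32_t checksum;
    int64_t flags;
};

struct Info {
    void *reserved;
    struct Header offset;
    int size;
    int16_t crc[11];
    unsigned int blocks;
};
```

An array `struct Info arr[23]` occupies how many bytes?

Header: 0..8  src  (8B, 8-aligned); 8..12  seq  (4B, 4-aligned); 12..13  length  (1B, 1-aligned); 13..16  -- padding (3B); 16..20  checksum  (4B, 4-aligned); 20..24  -- padding (4B); 24..32  flags  (8B, 8-aligned); sizeof = 32, alignof = 8
0..8  reserved  (8B, 8-aligned)
8..40  offset  (32B, 8-aligned)
40..44  size  (4B, 4-aligned)
44..66  crc  (22B, 2-aligned)
66..68  -- padding (2B)
68..72  blocks  (4B, 4-aligned)
sizeof = 72, alignof = 8
array of 23: 23 × 72 = 1656

1656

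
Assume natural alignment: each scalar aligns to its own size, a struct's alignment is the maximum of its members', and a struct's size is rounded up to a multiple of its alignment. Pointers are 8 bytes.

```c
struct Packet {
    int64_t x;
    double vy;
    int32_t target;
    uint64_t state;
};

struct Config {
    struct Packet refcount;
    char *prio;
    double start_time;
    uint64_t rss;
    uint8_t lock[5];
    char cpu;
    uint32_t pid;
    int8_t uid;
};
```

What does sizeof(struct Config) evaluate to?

72

Packet: x at 0 (size 8, align 8) → ends 8; vy at 8 (size 8, align 8) → ends 16; target at 16 (size 4, align 4) → ends 20; pad 4 to align 8 for state; state at 24 (size 8, align 8) → ends 32; total 32 bytes, alignment 8
refcount at 0 (size 32, align 8) → ends 32
prio at 32 (size 8, align 8) → ends 40
start_time at 40 (size 8, align 8) → ends 48
rss at 48 (size 8, align 8) → ends 56
lock at 56 (size 5, align 1) → ends 61
cpu at 61 (size 1, align 1) → ends 62
pad 2 to align 4 for pid
pid at 64 (size 4, align 4) → ends 68
uid at 68 (size 1, align 1) → ends 69
tail pad 3 to reach multiple of 8
total 72 bytes, alignment 8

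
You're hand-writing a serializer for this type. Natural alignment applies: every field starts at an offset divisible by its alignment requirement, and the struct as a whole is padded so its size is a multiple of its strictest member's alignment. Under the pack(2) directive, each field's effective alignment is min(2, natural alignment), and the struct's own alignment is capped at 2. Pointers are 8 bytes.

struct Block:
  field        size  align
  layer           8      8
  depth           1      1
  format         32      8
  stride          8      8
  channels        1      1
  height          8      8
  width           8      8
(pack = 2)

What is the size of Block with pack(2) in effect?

68

layer at 0 (size 8, align 2) → ends 8
depth at 8 (size 1, align 1) → ends 9
pad 1 to align 2 for format
format at 10 (size 32, align 2) → ends 42
stride at 42 (size 8, align 2) → ends 50
channels at 50 (size 1, align 1) → ends 51
pad 1 to align 2 for height
height at 52 (size 8, align 2) → ends 60
width at 60 (size 8, align 2) → ends 68
total 68 bytes, alignment 2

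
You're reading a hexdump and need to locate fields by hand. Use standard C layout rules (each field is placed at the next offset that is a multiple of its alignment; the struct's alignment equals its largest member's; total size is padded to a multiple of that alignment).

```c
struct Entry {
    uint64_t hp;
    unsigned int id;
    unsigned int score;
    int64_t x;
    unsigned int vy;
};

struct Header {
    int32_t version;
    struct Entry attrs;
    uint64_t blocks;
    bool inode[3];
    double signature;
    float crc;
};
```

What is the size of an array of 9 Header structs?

648

Entry: @0: hp [8B, align 8] → 8; @8: id [4B, align 4] → 12; @12: score [4B, align 4] → 16; @16: x [8B, align 8] → 24; @24: vy [4B, align 4] → 28; +4 tail pad (align 8); size 32, align 8
@0: version [4B, align 4] → 4
+4 pad (align 8)
@8: attrs [32B, align 8] → 40
@40: blocks [8B, align 8] → 48
@48: inode [3B, align 1] → 51
+5 pad (align 8)
@56: signature [8B, align 8] → 64
@64: crc [4B, align 4] → 68
+4 tail pad (align 8)
size 72, align 8
array of 9: 9 × 72 = 648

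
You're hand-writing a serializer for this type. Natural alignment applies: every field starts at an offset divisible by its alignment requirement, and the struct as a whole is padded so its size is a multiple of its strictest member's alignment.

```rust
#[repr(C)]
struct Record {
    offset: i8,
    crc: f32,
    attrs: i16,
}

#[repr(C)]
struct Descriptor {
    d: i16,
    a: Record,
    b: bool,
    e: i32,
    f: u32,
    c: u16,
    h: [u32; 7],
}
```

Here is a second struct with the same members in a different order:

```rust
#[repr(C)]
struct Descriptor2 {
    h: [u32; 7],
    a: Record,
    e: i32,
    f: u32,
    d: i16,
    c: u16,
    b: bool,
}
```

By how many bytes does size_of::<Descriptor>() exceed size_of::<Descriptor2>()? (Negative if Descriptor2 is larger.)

4

Record: @0: offset [1B, align 1] → 1; +3 pad (align 4); @4: crc [4B, align 4] → 8; @8: attrs [2B, align 2] → 10; +2 tail pad (align 4); size 12, align 4
@0: d [2B, align 2] → 2
+2 pad (align 4)
@4: a [12B, align 4] → 16
@16: b [1B, align 1] → 17
+3 pad (align 4)
@20: e [4B, align 4] → 24
@24: f [4B, align 4] → 28
@28: c [2B, align 2] → 30
+2 pad (align 4)
@32: h [28B, align 4] → 60
size 60, align 4
— Descriptor2 —
@0: h [28B, align 4] → 28
@28: a [12B, align 4] → 40
@40: e [4B, align 4] → 44
@44: f [4B, align 4] → 48
@48: d [2B, align 2] → 50
@50: c [2B, align 2] → 52
@52: b [1B, align 1] → 53
+3 tail pad (align 4)
size 56, align 4
60 − 56 = 4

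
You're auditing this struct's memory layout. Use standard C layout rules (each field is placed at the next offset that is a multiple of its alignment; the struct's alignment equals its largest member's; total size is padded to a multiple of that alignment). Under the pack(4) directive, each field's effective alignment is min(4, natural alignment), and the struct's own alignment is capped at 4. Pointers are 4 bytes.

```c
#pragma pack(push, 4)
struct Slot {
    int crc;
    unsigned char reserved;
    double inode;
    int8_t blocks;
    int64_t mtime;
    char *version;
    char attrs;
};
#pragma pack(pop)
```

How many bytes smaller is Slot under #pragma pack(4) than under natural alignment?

4

natural layout:
  crc at 0 (size 4, align 4) → ends 4
  reserved at 4 (size 1, align 1) → ends 5
  pad 3 to align 8 for inode
  inode at 8 (size 8, align 8) → ends 16
  blocks at 16 (size 1, align 1) → ends 17
  pad 7 to align 8 for mtime
  mtime at 24 (size 8, align 8) → ends 32
  version at 32 (size 4, align 4) → ends 36
  attrs at 36 (size 1, align 1) → ends 37
  tail pad 3 to reach multiple of 8
  total 40 bytes, alignment 8
packed(4) layout:
  crc at 0 (size 4, align 4) → ends 4
  reserved at 4 (size 1, align 1) → ends 5
  pad 3 to align 4 for inode
  inode at 8 (size 8, align 4) → ends 16
  blocks at 16 (size 1, align 1) → ends 17
  pad 3 to align 4 for mtime
  mtime at 20 (size 8, align 4) → ends 28
  version at 28 (size 4, align 4) → ends 32
  attrs at 32 (size 1, align 1) → ends 33
  tail pad 3 to reach multiple of 4
  total 36 bytes, alignment 4
40 − 36 = 4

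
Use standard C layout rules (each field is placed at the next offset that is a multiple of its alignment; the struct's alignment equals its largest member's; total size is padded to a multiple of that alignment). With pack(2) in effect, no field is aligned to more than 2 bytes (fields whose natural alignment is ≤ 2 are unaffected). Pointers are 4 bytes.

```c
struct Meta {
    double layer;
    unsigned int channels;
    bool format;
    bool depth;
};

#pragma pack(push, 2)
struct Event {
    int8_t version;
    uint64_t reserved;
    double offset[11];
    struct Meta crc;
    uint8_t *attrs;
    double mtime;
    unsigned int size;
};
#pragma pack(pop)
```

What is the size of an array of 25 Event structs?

3250

Meta: layer at 0 (size 8, align 8) → ends 8; channels at 8 (size 4, align 4) → ends 12; format at 12 (size 1, align 1) → ends 13; depth at 13 (size 1, align 1) → ends 14; tail pad 2 to reach multiple of 8; total 16 bytes, alignment 8
version at 0 (size 1, align 1) → ends 1
pad 1 to align 2 for reserved
reserved at 2 (size 8, align 2) → ends 10
offset at 10 (size 88, align 2) → ends 98
crc at 98 (size 16, align 2) → ends 114
attrs at 114 (size 4, align 2) → ends 118
mtime at 118 (size 8, align 2) → ends 126
size at 126 (size 4, align 2) → ends 130
total 130 bytes, alignment 2
array of 25: 25 × 130 = 3250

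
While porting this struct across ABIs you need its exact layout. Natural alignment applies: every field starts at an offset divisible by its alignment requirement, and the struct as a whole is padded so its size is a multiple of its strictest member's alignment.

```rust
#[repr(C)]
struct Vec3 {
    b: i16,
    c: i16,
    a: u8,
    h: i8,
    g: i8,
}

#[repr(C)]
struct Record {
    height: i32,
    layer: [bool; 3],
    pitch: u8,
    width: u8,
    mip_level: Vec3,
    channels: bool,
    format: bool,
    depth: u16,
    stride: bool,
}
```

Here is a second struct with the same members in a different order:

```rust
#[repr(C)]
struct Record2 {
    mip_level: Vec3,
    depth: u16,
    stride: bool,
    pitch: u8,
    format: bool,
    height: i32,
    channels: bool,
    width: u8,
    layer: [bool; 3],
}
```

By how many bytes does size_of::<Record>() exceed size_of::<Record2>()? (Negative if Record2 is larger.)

Vec3: b at 0 (size 2, align 2) → ends 2; c at 2 (size 2, align 2) → ends 4; a at 4 (size 1, align 1) → ends 5; h at 5 (size 1, align 1) → ends 6; g at 6 (size 1, align 1) → ends 7; tail pad 1 to reach multiple of 2; total 8 bytes, alignment 2
height at 0 (size 4, align 4) → ends 4
layer at 4 (size 3, align 1) → ends 7
pitch at 7 (size 1, align 1) → ends 8
width at 8 (size 1, align 1) → ends 9
pad 1 to align 2 for mip_level
mip_level at 10 (size 8, align 2) → ends 18
channels at 18 (size 1, align 1) → ends 19
format at 19 (size 1, align 1) → ends 20
depth at 20 (size 2, align 2) → ends 22
stride at 22 (size 1, align 1) → ends 23
tail pad 1 to reach multiple of 4
total 24 bytes, alignment 4
— Record2 —
mip_level at 0 (size 8, align 2) → ends 8
depth at 8 (size 2, align 2) → ends 10
stride at 10 (size 1, align 1) → ends 11
pitch at 11 (size 1, align 1) → ends 12
format at 12 (size 1, align 1) → ends 13
pad 3 to align 4 for height
height at 16 (size 4, align 4) → ends 20
channels at 20 (size 1, align 1) → ends 21
width at 21 (size 1, align 1) → ends 22
layer at 22 (size 3, align 1) → ends 25
tail pad 3 to reach multiple of 4
total 28 bytes, alignment 4
24 − 28 = -4

-4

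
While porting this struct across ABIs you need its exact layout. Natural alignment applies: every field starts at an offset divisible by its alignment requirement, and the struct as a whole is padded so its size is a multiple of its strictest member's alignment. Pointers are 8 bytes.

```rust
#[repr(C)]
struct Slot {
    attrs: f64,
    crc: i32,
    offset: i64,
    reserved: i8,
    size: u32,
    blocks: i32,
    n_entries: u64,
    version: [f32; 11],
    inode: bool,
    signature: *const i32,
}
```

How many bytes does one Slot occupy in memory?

0..8  attrs  (8B, 8-aligned)
8..12  crc  (4B, 4-aligned)
12..16  -- padding (4B)
16..24  offset  (8B, 8-aligned)
24..25  reserved  (1B, 1-aligned)
25..28  -- padding (3B)
28..32  size  (4B, 4-aligned)
32..36  blocks  (4B, 4-aligned)
36..40  -- padding (4B)
40..48  n_entries  (8B, 8-aligned)
48..92  version  (44B, 4-aligned)
92..93  inode  (1B, 1-aligned)
93..96  -- padding (3B)
96..104  signature  (8B, 8-aligned)
sizeof = 104, alignof = 8

104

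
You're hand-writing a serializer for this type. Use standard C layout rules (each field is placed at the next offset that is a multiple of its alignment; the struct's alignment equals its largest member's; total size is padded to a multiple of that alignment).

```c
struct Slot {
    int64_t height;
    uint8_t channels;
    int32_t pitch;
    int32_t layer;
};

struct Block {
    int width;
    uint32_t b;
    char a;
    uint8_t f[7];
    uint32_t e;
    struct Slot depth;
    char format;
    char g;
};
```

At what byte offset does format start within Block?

48

Slot: @0: height [8B, align 8] → 8; @8: channels [1B, align 1] → 9; +3 pad (align 4); @12: pitch [4B, align 4] → 16; @16: layer [4B, align 4] → 20; +4 tail pad (align 8); size 24, align 8
@0: width [4B, align 4] → 4
@4: b [4B, align 4] → 8
@8: a [1B, align 1] → 9
@9: f [7B, align 1] → 16
@16: e [4B, align 4] → 20
+4 pad (align 8)
@24: depth [24B, align 8] → 48
@48: format [1B, align 1] → 49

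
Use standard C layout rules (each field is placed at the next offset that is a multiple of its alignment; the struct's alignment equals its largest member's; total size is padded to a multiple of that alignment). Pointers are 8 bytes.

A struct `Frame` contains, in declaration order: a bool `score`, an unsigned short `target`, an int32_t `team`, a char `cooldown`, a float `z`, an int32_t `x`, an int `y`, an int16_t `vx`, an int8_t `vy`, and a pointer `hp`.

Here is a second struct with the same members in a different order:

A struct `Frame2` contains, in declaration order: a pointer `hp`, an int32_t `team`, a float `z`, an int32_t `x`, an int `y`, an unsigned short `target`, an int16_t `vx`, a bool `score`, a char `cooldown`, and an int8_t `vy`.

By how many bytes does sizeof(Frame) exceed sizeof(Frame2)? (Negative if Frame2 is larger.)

0..1  score  (1B, 1-aligned)
1..2  -- padding (1B)
2..4  target  (2B, 2-aligned)
4..8  team  (4B, 4-aligned)
8..9  cooldown  (1B, 1-aligned)
9..12  -- padding (3B)
12..16  z  (4B, 4-aligned)
16..20  x  (4B, 4-aligned)
20..24  y  (4B, 4-aligned)
24..26  vx  (2B, 2-aligned)
26..27  vy  (1B, 1-aligned)
27..32  -- padding (5B)
32..40  hp  (8B, 8-aligned)
sizeof = 40, alignof = 8
— Frame2 —
0..8  hp  (8B, 8-aligned)
8..12  team  (4B, 4-aligned)
12..16  z  (4B, 4-aligned)
16..20  x  (4B, 4-aligned)
20..24  y  (4B, 4-aligned)
24..26  target  (2B, 2-aligned)
26..28  vx  (2B, 2-aligned)
28..29  score  (1B, 1-aligned)
29..30  cooldown  (1B, 1-aligned)
30..31  vy  (1B, 1-aligned)
31..32  -- tail padding (1B)
sizeof = 32, alignof = 8
40 − 32 = 8

8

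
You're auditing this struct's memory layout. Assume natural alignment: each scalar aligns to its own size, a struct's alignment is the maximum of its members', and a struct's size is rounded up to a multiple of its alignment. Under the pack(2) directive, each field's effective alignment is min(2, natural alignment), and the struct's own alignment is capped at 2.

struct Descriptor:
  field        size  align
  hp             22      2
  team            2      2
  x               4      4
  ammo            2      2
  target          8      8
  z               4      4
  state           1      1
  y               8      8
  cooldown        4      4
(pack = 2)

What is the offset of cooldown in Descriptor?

hp at 0 (size 22, align 2) → ends 22
team at 22 (size 2, align 2) → ends 24
x at 24 (size 4, align 2) → ends 28
ammo at 28 (size 2, align 2) → ends 30
target at 30 (size 8, align 2) → ends 38
z at 38 (size 4, align 2) → ends 42
state at 42 (size 1, align 1) → ends 43
pad 1 to align 2 for y
y at 44 (size 8, align 2) → ends 52
cooldown at 52 (size 4, align 2) → ends 56

52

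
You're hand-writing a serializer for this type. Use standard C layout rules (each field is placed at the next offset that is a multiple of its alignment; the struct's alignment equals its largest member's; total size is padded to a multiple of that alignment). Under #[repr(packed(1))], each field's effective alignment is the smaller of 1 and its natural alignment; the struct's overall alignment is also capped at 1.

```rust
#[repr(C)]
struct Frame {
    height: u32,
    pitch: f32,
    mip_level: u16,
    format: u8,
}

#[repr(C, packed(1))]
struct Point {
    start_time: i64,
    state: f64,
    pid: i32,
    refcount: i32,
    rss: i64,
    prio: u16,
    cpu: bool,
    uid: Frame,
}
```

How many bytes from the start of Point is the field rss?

Frame: @0: height [4B, align 4] → 4; @4: pitch [4B, align 4] → 8; @8: mip_level [2B, align 2] → 10; @10: format [1B, align 1] → 11; +1 tail pad (align 4); size 12, align 4
@0: start_time [8B, align 1] → 8
@8: state [8B, align 1] → 16
@16: pid [4B, align 1] → 20
@20: refcount [4B, align 1] → 24
@24: rss [8B, align 1] → 32

24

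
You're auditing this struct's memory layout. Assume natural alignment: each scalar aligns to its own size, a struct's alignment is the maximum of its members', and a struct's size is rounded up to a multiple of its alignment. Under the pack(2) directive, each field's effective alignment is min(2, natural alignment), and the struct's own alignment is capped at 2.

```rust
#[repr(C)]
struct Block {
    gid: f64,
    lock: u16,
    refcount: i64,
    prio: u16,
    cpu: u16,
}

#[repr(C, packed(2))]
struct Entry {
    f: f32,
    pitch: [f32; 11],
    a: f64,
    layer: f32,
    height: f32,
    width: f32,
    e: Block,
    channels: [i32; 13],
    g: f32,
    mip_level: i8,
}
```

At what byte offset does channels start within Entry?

Block: gid at 0 (size 8, align 8) → ends 8; lock at 8 (size 2, align 2) → ends 10; pad 6 to align 8 for refcount; refcount at 16 (size 8, align 8) → ends 24; prio at 24 (size 2, align 2) → ends 26; cpu at 26 (size 2, align 2) → ends 28; tail pad 4 to reach multiple of 8; total 32 bytes, alignment 8
f at 0 (size 4, align 2) → ends 4
pitch at 4 (size 44, align 2) → ends 48
a at 48 (size 8, align 2) → ends 56
layer at 56 (size 4, align 2) → ends 60
height at 60 (size 4, align 2) → ends 64
width at 64 (size 4, align 2) → ends 68
e at 68 (size 32, align 2) → ends 100
channels at 100 (size 52, align 2) → ends 152

100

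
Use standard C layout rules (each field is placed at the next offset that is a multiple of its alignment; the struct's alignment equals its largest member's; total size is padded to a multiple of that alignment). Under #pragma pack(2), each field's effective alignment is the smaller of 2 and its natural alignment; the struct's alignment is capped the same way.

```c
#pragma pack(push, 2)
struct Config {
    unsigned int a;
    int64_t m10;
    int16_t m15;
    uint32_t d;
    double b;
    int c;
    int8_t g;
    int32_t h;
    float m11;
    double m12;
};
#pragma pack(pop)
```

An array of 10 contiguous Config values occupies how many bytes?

480

@0: a [4B, align 2] → 4
@4: m10 [8B, align 2] → 12
@12: m15 [2B, align 2] → 14
@14: d [4B, align 2] → 18
@18: b [8B, align 2] → 26
@26: c [4B, align 2] → 30
@30: g [1B, align 1] → 31
+1 pad (align 2)
@32: h [4B, align 2] → 36
@36: m11 [4B, align 2] → 40
@40: m12 [8B, align 2] → 48
size 48, align 2
array of 10: 10 × 48 = 480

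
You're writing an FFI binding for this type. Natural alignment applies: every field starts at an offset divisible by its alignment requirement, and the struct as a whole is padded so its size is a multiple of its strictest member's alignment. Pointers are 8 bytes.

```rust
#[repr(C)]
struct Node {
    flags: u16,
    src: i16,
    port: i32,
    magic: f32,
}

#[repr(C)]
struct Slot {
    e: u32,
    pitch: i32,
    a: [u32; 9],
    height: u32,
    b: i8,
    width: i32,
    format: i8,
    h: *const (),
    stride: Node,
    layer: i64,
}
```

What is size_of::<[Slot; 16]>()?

Node: @0: flags [2B, align 2] → 2; @2: src [2B, align 2] → 4; @4: port [4B, align 4] → 8; @8: magic [4B, align 4] → 12; size 12, align 4
@0: e [4B, align 4] → 4
@4: pitch [4B, align 4] → 8
@8: a [36B, align 4] → 44
@44: height [4B, align 4] → 48
@48: b [1B, align 1] → 49
+3 pad (align 4)
@52: width [4B, align 4] → 56
@56: format [1B, align 1] → 57
+7 pad (align 8)
@64: h [8B, align 8] → 72
@72: stride [12B, align 4] → 84
+4 pad (align 8)
@88: layer [8B, align 8] → 96
size 96, align 8
array of 16: 16 × 96 = 1536

1536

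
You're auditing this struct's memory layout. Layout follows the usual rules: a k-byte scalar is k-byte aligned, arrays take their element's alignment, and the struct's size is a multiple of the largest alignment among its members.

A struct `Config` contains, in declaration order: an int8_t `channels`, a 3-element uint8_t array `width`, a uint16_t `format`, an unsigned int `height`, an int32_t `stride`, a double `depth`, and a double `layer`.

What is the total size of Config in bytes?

channels at 0 (size 1, align 1) → ends 1
width at 1 (size 3, align 1) → ends 4
format at 4 (size 2, align 2) → ends 6
pad 2 to align 4 for height
height at 8 (size 4, align 4) → ends 12
stride at 12 (size 4, align 4) → ends 16
depth at 16 (size 8, align 8) → ends 24
layer at 24 (size 8, align 8) → ends 32
total 32 bytes, alignment 8

32 bytes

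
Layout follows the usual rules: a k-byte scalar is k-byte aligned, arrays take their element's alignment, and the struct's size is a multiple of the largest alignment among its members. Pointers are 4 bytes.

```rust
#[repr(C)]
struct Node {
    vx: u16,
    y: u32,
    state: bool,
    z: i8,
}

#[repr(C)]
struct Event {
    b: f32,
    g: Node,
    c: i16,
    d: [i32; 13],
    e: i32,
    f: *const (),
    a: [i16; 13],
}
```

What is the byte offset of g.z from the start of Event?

13

Node: @0: vx [2B, align 2] → 2; +2 pad (align 4); @4: y [4B, align 4] → 8; @8: state [1B, align 1] → 9; @9: z [1B, align 1] → 10; +2 tail pad (align 4); size 12, align 4
@0: b [4B, align 4] → 4
@4: g [12B, align 4] → 16
within Node: z at 9
4 + 9 = 13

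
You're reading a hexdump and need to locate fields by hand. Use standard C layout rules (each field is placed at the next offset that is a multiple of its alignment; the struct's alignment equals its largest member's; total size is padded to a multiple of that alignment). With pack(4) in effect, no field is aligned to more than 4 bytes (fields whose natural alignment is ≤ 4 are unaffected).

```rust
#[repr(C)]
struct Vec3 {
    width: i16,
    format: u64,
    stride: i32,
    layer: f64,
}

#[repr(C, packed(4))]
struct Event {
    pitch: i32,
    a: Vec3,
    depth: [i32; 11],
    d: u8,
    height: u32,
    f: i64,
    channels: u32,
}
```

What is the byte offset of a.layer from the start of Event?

28

Vec3: width at 0 (size 2, align 2) → ends 2; pad 6 to align 8 for format; format at 8 (size 8, align 8) → ends 16; stride at 16 (size 4, align 4) → ends 20; pad 4 to align 8 for layer; layer at 24 (size 8, align 8) → ends 32; total 32 bytes, alignment 8
pitch at 0 (size 4, align 4) → ends 4
a at 4 (size 32, align 4) → ends 36
within Vec3: layer at 24
4 + 24 = 28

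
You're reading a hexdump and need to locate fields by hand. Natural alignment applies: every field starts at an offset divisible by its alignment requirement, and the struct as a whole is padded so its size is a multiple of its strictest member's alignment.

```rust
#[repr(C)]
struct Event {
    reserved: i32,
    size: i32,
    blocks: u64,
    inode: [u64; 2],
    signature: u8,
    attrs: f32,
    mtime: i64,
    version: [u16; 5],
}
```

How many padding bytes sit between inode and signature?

0

reserved at 0 (size 4, align 4) → ends 4
size at 4 (size 4, align 4) → ends 8
blocks at 8 (size 8, align 8) → ends 16
inode at 16 (size 16, align 8) → ends 32
signature at 32 (size 1, align 1) → ends 33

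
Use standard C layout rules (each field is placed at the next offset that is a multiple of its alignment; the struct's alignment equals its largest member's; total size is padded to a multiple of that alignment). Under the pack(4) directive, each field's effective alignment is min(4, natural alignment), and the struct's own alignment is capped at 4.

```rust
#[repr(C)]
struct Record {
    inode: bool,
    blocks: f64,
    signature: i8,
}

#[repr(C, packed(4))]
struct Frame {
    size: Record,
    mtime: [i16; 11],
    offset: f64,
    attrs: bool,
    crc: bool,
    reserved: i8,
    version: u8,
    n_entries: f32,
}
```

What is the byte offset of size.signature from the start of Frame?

16

Record: inode at 0 (size 1, align 1) → ends 1; pad 7 to align 8 for blocks; blocks at 8 (size 8, align 8) → ends 16; signature at 16 (size 1, align 1) → ends 17; tail pad 7 to reach multiple of 8; total 24 bytes, alignment 8
size at 0 (size 24, align 4) → ends 24
within Record: signature at 16
0 + 16 = 16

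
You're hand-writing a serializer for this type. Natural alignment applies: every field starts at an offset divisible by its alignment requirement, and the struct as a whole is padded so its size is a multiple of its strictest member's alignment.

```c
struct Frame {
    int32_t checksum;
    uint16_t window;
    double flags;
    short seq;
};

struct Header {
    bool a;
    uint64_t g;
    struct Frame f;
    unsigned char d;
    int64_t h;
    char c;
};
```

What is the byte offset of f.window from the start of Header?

Frame: @0: checksum [4B, align 4] → 4; @4: window [2B, align 2] → 6; +2 pad (align 8); @8: flags [8B, align 8] → 16; @16: seq [2B, align 2] → 18; +6 tail pad (align 8); size 24, align 8
@0: a [1B, align 1] → 1
+7 pad (align 8)
@8: g [8B, align 8] → 16
@16: f [24B, align 8] → 40
within Frame: window at 4
16 + 4 = 20

20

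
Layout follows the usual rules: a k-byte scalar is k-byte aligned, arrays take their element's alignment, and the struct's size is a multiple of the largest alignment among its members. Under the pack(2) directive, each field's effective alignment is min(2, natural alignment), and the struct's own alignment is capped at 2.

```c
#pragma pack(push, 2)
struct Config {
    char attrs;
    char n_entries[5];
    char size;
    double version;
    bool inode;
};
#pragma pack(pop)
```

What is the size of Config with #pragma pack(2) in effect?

0..1  attrs  (1B, 1-aligned)
1..6  n_entries  (5B, 1-aligned)
6..7  size  (1B, 1-aligned)
7..8  -- padding (1B)
8..16  version  (8B, 2-aligned)
16..17  inode  (1B, 1-aligned)
17..18  -- tail padding (1B)
sizeof = 18, alignof = 2

18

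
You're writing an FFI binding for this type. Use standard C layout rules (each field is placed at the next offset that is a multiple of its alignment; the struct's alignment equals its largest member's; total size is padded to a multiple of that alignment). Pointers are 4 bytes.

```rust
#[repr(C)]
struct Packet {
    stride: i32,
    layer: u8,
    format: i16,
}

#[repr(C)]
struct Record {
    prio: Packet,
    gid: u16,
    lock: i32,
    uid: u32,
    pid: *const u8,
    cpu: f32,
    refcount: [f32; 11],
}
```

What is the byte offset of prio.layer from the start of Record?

Packet: @0: stride [4B, align 4] → 4; @4: layer [1B, align 1] → 5; +1 pad (align 2); @6: format [2B, align 2] → 8; size 8, align 4
@0: prio [8B, align 4] → 8
within Packet: layer at 4
0 + 4 = 4

4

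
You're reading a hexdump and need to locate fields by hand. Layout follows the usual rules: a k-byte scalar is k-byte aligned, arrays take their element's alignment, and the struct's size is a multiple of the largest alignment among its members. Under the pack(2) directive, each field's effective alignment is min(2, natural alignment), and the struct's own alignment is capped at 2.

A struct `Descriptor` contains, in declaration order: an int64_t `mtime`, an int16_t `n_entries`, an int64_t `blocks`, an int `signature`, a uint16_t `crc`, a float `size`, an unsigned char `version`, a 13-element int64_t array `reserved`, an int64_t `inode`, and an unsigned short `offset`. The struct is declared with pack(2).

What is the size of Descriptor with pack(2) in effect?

144

0..8  mtime  (8B, 2-aligned)
8..10  n_entries  (2B, 2-aligned)
10..18  blocks  (8B, 2-aligned)
18..22  signature  (4B, 2-aligned)
22..24  crc  (2B, 2-aligned)
24..28  size  (4B, 2-aligned)
28..29  version  (1B, 1-aligned)
29..30  -- padding (1B)
30..134  reserved  (104B, 2-aligned)
134..142  inode  (8B, 2-aligned)
142..144  offset  (2B, 2-aligned)
sizeof = 144, alignof = 2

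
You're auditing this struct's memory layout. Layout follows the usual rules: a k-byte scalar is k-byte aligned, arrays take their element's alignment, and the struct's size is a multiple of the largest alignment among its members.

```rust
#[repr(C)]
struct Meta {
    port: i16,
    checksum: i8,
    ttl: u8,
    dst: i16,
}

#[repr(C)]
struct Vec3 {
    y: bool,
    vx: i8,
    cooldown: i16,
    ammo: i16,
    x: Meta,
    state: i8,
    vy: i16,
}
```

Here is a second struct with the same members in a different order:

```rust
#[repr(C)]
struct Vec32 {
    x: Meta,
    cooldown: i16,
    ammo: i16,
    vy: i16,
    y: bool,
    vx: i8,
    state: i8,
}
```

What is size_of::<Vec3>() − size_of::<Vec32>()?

Meta: 0..2  port  (2B, 2-aligned); 2..3  checksum  (1B, 1-aligned); 3..4  ttl  (1B, 1-aligned); 4..6  dst  (2B, 2-aligned); sizeof = 6, alignof = 2
0..1  y  (1B, 1-aligned)
1..2  vx  (1B, 1-aligned)
2..4  cooldown  (2B, 2-aligned)
4..6  ammo  (2B, 2-aligned)
6..12  x  (6B, 2-aligned)
12..13  state  (1B, 1-aligned)
13..14  -- padding (1B)
14..16  vy  (2B, 2-aligned)
sizeof = 16, alignof = 2
— Vec32 —
0..6  x  (6B, 2-aligned)
6..8  cooldown  (2B, 2-aligned)
8..10  ammo  (2B, 2-aligned)
10..12  vy  (2B, 2-aligned)
12..13  y  (1B, 1-aligned)
13..14  vx  (1B, 1-aligned)
14..15  state  (1B, 1-aligned)
15..16  -- tail padding (1B)
sizeof = 16, alignof = 2
16 − 16 = 0

0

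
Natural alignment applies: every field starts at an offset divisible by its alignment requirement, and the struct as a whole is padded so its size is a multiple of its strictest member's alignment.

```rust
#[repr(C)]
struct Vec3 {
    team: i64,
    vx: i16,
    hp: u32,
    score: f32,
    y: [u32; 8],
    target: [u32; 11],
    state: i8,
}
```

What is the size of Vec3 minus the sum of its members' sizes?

0..8  team  (8B, 8-aligned)
8..10  vx  (2B, 2-aligned)
10..12  -- padding (2B)
12..16  hp  (4B, 4-aligned)
16..20  score  (4B, 4-aligned)
20..52  y  (32B, 4-aligned)
52..96  target  (44B, 4-aligned)
96..97  state  (1B, 1-aligned)
97..104  -- tail padding (7B)
sizeof = 104, alignof = 8
data bytes 95, size 104 → padding 9

9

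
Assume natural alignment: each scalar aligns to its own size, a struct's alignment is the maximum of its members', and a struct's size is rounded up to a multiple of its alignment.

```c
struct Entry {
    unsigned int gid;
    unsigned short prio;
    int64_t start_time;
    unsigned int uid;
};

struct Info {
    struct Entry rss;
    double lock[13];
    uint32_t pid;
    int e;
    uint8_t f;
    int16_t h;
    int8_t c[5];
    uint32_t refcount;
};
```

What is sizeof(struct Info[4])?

608

Entry: gid at 0 (size 4, align 4) → ends 4; prio at 4 (size 2, align 2) → ends 6; pad 2 to align 8 for start_time; start_time at 8 (size 8, align 8) → ends 16; uid at 16 (size 4, align 4) → ends 20; tail pad 4 to reach multiple of 8; total 24 bytes, alignment 8
rss at 0 (size 24, align 8) → ends 24
lock at 24 (size 104, align 8) → ends 128
pid at 128 (size 4, align 4) → ends 132
e at 132 (size 4, align 4) → ends 136
f at 136 (size 1, align 1) → ends 137
pad 1 to align 2 for h
h at 138 (size 2, align 2) → ends 140
c at 140 (size 5, align 1) → ends 145
pad 3 to align 4 for refcount
refcount at 148 (size 4, align 4) → ends 152
total 152 bytes, alignment 8
array of 4: 4 × 152 = 608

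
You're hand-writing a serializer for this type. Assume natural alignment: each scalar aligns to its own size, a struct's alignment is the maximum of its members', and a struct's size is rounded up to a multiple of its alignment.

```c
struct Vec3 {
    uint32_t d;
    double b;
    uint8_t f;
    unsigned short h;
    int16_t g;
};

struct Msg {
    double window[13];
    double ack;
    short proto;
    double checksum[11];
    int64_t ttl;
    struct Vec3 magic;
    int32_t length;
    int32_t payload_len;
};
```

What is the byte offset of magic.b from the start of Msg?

Vec3: @0: d [4B, align 4] → 4; +4 pad (align 8); @8: b [8B, align 8] → 16; @16: f [1B, align 1] → 17; +1 pad (align 2); @18: h [2B, align 2] → 20; @20: g [2B, align 2] → 22; +2 tail pad (align 8); size 24, align 8
@0: window [104B, align 8] → 104
@104: ack [8B, align 8] → 112
@112: proto [2B, align 2] → 114
+6 pad (align 8)
@120: checksum [88B, align 8] → 208
@208: ttl [8B, align 8] → 216
@216: magic [24B, align 8] → 240
within Vec3: b at 8
216 + 8 = 224

224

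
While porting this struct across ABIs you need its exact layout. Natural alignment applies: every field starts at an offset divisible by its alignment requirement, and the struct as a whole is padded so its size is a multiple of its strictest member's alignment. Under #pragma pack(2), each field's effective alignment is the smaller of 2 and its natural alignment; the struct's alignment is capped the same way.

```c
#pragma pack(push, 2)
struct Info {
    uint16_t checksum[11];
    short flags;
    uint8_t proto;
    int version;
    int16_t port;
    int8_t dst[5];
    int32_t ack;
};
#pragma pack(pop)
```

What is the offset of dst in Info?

32

0..22  checksum  (22B, 2-aligned)
22..24  flags  (2B, 2-aligned)
24..25  proto  (1B, 1-aligned)
25..26  -- padding (1B)
26..30  version  (4B, 2-aligned)
30..32  port  (2B, 2-aligned)
32..37  dst  (5B, 1-aligned)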